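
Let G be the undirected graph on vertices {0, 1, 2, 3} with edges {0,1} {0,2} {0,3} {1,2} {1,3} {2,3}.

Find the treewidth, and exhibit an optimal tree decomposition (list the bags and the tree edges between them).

Treewidth 3.
One optimal decomposition is:
Bags: B1 = {0, 1, 2, 3}
Tree: (single bag)

A single bag containing all 4 vertices is trivially a valid decomposition of width 3. Conversely, {0, 1, 2, 3} is a clique of size 4, and the vertices of any clique must share a bag in every tree decomposition; so some bag has ≥ 4 vertices and tw(G) ≥ 3. Therefore the treewidth is 3.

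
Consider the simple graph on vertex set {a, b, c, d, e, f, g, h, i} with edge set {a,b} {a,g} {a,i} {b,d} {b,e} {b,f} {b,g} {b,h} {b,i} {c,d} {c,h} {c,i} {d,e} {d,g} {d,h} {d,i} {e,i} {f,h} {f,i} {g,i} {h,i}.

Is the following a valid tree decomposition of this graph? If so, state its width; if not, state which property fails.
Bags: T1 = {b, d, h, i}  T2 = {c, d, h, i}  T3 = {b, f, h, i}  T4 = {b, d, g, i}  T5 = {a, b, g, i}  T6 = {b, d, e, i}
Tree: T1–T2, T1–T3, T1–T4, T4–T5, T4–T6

Yes; width 3.

Every vertex of G appears in some bag (union = {a, b, c, d, e, f, g, h, i}); every edge is covered by a bag; and for each vertex v the set of bags containing v is connected in the bag tree. The decomposition is therefore valid. The largest bag has 4 vertices, so the width is 3.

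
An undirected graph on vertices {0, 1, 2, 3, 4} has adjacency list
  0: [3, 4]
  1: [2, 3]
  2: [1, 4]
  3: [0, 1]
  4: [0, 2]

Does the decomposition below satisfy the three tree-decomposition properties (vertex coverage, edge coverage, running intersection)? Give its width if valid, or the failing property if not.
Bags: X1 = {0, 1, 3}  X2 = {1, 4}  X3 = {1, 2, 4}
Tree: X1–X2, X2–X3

No — edge (0,4) lies in no bag.

A tree decomposition must satisfy three properties: every vertex lies in some bag; for every edge, both endpoints lie together in some bag; and for every vertex, the bags containing it form a connected subtree. Here edge (0,4) lies in no bag, so the decomposition is invalid.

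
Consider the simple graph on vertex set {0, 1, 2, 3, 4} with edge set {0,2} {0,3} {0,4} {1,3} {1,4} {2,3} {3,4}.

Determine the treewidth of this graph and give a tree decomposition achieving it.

Each bag holds 3 vertices, so the decomposition has width 2, which upper-bounds the treewidth. Conversely, {0, 2, 3} is a clique of size 3, and the vertices of any clique must share a bag in every tree decomposition; so some bag has ≥ 3 vertices and tw(G) ≥ 2. Hence tw(G) = 2 exactly.

Treewidth 2.
One optimal decomposition is:
Bags: B1 = {0, 3, 4}  B2 = {1, 3, 4}  B3 = {0, 2, 3}
Tree: B1–B2, B1–B3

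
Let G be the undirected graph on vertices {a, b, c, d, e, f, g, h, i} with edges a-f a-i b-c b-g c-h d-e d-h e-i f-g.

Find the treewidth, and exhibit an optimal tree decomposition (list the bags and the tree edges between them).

The largest bag has 3 vertices, giving width 2; this decomposition certifies tw(G) ≤ 2. For the lower bound, G contains the cycle f–g–b–c–h–d–e–i–a–f, so G is not a forest; only forests have treewidth ≤ 1, hence tw(G) ≥ 2. Hence tw(G) = 2 exactly.

Treewidth 2.
One optimal decomposition is:
Bags: B1 = {b, f, g}  B2 = {b, c, f}  B3 = {c, f, h}  B4 = {d, f, h}  B5 = {d, e, f}  B6 = {e, f, i}  B7 = {a, f, i}
Tree: B1–B2, B2–B3, B3–B4, B4–B5, B5–B6, B6–B7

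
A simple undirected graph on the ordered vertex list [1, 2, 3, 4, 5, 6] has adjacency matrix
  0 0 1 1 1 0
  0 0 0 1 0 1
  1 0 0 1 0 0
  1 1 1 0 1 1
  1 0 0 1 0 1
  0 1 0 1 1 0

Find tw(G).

A width-2 tree decomposition is:
Bags: B1 = {2, 4, 6}  B2 = {4, 5, 6}  B3 = {1, 4, 5}  B4 = {1, 3, 4}
Tree: B1–B2, B2–B3, B3–B4
The largest bag has 3 vertices, giving width 2; this decomposition certifies tw(G) ≤ 2. On the other hand G contains the 3-clique {1, 3, 4}. A clique must lie in a single bag of any decomposition, so no decomposition can have width below 2. Combining the bounds, tw(G) = 2.

2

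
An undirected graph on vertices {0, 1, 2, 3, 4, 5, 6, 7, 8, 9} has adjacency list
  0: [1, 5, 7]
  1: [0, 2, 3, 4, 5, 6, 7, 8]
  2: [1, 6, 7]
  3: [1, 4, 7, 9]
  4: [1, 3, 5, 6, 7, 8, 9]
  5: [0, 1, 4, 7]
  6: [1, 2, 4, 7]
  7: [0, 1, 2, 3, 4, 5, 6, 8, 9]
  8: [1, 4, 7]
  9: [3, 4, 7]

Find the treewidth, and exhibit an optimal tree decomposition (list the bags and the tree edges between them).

Treewidth 3.
One such decomposition:
Bags: B1 = {1, 4, 6, 7}  B2 = {1, 3, 4, 7}  B3 = {1, 2, 6, 7}  B4 = {1, 4, 5, 7}  B5 = {3, 4, 7, 9}  B6 = {0, 1, 5, 7}  B7 = {1, 4, 7, 8}
Tree: B1–B2, B1–B3, B2–B4, B2–B5, B4–B6, B4–B7

Every bag has size at most 4, so the width is 4 − 1 = 3 and tw(G) ≤ 3. On the other hand G contains the 4-clique {0, 1, 5, 7}. A clique must lie in a single bag of any decomposition, so no decomposition can have width below 3. Combining the bounds, tw(G) = 3.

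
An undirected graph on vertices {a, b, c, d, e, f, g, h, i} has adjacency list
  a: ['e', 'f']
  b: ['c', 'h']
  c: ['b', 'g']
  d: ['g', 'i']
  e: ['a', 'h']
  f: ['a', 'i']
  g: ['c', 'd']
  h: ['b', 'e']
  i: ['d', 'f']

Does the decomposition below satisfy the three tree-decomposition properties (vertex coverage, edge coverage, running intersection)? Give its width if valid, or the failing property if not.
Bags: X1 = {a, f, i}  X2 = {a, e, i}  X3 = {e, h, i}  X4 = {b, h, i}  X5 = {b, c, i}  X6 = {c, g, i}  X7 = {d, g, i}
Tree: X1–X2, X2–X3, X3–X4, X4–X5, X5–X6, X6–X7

Vertex coverage: the bags together contain {a, b, c, d, e, f, g, h, i}, the full vertex set. Edge coverage: each edge of G has both endpoints in at least one bag. Running intersection: for every vertex, the bags containing it form a connected subtree. All three properties hold, so this is a valid tree decomposition of width max|bag| − 1 = 2, and hence tw(G) ≤ 2.

Yes; width 2.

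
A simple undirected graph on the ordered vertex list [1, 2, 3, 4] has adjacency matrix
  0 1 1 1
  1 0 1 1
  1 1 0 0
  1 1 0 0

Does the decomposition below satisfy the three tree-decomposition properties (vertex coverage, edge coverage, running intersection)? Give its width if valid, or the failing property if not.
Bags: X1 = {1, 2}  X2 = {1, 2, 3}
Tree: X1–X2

A tree decomposition must satisfy three properties: every vertex lies in some bag; for every edge, both endpoints lie together in some bag; and for every vertex, the bags containing it form a connected subtree. Here vertex 4 appears in no bag, so the decomposition is invalid.

No — vertex 4 appears in no bag.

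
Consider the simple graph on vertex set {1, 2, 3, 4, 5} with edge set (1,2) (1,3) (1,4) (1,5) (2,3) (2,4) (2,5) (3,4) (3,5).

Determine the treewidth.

3

A width-3 tree decomposition is:
Bags: B1 = {1, 2, 3, 4}  B2 = {1, 2, 3, 5}
Tree: B1–B2
Each bag holds 4 vertices, so the decomposition has width 3, which upper-bounds the treewidth. For the lower bound, the 4 vertices {1, 2, 3, 4} are pairwise adjacent, and any tree decomposition puts a clique entirely inside one bag — forcing width ≥ 3. Combining the bounds, tw(G) = 3.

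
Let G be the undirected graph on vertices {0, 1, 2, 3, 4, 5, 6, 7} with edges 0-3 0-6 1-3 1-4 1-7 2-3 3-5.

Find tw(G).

A width-1 tree decomposition is:
Bags: B1 = {1, 3}  B2 = {0, 3}  B3 = {1, 7}  B4 = {0, 6}  B5 = {3, 5}  B6 = {2, 3}  B7 = {1, 4}
Tree: B1–B2, B1–B3, B2–B4, B2–B5, B1–B6, B3–B7
The largest bag has 2 vertices, giving width 1; this decomposition certifies tw(G) ≤ 1. Since G has at least one edge (e.g. 3–1), it is not an edgeless graph, so tw(G) ≥ 1. Therefore the treewidth is 1.

1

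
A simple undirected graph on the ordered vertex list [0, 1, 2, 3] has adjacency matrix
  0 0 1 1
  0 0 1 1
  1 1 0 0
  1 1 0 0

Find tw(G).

2

A width-2 tree decomposition is:
Bags: B1 = {0, 2, 3}  B2 = {1, 2, 3}
Tree: B1–B2
Each bag holds 3 vertices, so the decomposition has width 2, which upper-bounds the treewidth. Since 2–0–3–1–2 is a cycle in G, G is not acyclic. Forests are exactly the graphs of treewidth ≤ 1, so tw(G) ≥ 2. The upper and lower bounds meet at 2, so that is the treewidth.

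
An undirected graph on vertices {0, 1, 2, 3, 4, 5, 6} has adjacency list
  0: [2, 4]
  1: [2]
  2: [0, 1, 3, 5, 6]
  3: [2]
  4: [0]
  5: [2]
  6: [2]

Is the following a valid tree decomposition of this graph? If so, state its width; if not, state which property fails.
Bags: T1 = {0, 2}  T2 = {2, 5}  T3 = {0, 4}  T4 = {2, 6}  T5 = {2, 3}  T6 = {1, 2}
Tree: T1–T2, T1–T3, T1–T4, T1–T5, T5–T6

Yes; width 1.

Every vertex of G appears in some bag (union = {0, 1, 2, 3, 4, 5, 6}); every edge is covered by a bag; and for each vertex v the set of bags containing v is connected in the bag tree. The decomposition is therefore valid. The largest bag has 2 vertices, so the width is 1.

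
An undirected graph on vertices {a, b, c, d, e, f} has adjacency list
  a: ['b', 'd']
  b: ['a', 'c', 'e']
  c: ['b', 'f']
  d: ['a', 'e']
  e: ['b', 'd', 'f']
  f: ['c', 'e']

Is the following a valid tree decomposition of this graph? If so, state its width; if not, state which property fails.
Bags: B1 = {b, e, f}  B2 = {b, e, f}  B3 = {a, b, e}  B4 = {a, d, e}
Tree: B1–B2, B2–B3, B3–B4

No — vertex c appears in no bag.

A tree decomposition must satisfy three properties: every vertex lies in some bag; for every edge, both endpoints lie together in some bag; and for every vertex, the bags containing it form a connected subtree. Here vertex c appears in no bag, so the decomposition is invalid.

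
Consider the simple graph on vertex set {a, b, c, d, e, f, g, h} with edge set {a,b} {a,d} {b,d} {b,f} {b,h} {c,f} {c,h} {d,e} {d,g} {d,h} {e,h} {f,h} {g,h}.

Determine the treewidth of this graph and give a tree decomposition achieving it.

Treewidth 2.
Bags: B1 = {b, d, h}  B2 = {d, e, h}  B3 = {b, f, h}  B4 = {c, f, h}  B5 = {a, b, d}  B6 = {d, g, h}
Tree: B1–B2, B1–B3, B3–B4, B1–B5, B1–B6

The largest bag has 3 vertices, giving width 2; this decomposition certifies tw(G) ≤ 2. Conversely, {d, g, h} is a clique of size 3, and the vertices of any clique must share a bag in every tree decomposition; so some bag has ≥ 3 vertices and tw(G) ≥ 2. The upper and lower bounds meet at 2, so that is the treewidth.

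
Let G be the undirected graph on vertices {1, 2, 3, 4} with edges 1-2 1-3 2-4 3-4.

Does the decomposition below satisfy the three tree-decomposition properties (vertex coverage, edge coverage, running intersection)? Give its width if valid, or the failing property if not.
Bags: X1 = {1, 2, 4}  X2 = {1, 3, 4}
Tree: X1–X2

Yes; width 2.

Checking the three conditions: (i) the bags cover all of {1, 2, 3, 4}; (ii) for each edge, some bag contains both endpoints; (iii) the bags containing any fixed vertex form a subtree. All hold, so the decomposition is valid with width 3 − 1 = 2.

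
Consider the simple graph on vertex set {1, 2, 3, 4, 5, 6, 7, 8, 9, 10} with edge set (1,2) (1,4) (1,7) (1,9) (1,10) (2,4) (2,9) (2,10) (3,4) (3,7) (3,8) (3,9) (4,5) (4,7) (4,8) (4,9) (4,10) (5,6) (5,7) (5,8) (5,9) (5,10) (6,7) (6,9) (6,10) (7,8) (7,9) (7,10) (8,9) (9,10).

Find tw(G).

4

A width-4 tree decomposition is:
Bags: B1 = {5, 6, 7, 9, 10}  B2 = {4, 5, 7, 9, 10}  B3 = {1, 4, 7, 9, 10}  B4 = {4, 5, 7, 8, 9}  B5 = {1, 2, 4, 9, 10}  B6 = {3, 4, 7, 8, 9}
Tree: B1–B2, B2–B3, B2–B4, B3–B5, B4–B6
Each bag holds 5 vertices, so the decomposition has width 4, which upper-bounds the treewidth. For the lower bound, the 5 vertices {1, 2, 4, 9, 10} are pairwise adjacent, and any tree decomposition puts a clique entirely inside one bag — forcing width ≥ 4. The upper and lower bounds meet at 4, so that is the treewidth.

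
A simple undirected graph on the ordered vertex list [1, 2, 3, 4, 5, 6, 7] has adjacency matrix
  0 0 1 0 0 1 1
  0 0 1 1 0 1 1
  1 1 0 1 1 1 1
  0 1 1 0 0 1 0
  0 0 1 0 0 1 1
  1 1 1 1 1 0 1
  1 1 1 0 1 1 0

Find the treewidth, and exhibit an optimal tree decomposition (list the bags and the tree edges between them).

Treewidth 3.
One optimal decomposition is:
Bags: B1 = {2, 3, 6, 7}  B2 = {2, 3, 4, 6}  B3 = {1, 3, 6, 7}  B4 = {3, 5, 6, 7}
Tree: B1–B2, B1–B3, B1–B4

Each bag holds 4 vertices, so the decomposition has width 3, which upper-bounds the treewidth. On the other hand G contains the 4-clique {2, 3, 4, 6}. A clique must lie in a single bag of any decomposition, so no decomposition can have width below 3. Combining the bounds, tw(G) = 3.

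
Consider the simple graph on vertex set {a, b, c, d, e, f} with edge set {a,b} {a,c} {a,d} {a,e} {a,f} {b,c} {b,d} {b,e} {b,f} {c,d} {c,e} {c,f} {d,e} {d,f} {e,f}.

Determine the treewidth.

A width-5 tree decomposition is:
Bags: B1 = {a, b, c, d, e, f}
Tree: (single bag)
With just one bag of size 6, the width is 6 − 1 = 5, so tw(G) ≤ 5. For the lower bound, the 6 vertices {a, b, c, d, e, f} are pairwise adjacent, and any tree decomposition puts a clique entirely inside one bag — forcing width ≥ 5. Combining the bounds, tw(G) = 5.

5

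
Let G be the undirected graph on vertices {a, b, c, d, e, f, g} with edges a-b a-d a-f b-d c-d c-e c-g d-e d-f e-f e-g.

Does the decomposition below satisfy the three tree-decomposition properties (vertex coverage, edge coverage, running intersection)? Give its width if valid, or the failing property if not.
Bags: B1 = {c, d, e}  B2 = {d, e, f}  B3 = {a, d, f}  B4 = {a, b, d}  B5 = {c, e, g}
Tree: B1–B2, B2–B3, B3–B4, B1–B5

Every vertex of G appears in some bag (union = {a, b, c, d, e, f, g}); every edge is covered by a bag; and for each vertex v the set of bags containing v is connected in the bag tree. The decomposition is therefore valid. The largest bag has 3 vertices, so the width is 2.

Yes; width 2.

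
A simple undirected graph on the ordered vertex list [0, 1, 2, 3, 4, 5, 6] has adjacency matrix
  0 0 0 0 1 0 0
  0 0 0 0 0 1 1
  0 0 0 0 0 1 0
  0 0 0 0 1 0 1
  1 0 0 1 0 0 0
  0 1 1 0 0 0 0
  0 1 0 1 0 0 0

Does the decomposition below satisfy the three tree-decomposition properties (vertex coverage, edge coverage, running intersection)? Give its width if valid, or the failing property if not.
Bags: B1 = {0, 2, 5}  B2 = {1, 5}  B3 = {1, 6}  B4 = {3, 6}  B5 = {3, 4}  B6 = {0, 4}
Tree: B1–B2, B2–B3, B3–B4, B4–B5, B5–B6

A tree decomposition must satisfy three properties: every vertex lies in some bag; for every edge, both endpoints lie together in some bag; and for every vertex, the bags containing it form a connected subtree. Here bags containing vertex 0 are not connected in the tree, so the decomposition is invalid.

No — bags containing vertex 0 are not connected in the tree.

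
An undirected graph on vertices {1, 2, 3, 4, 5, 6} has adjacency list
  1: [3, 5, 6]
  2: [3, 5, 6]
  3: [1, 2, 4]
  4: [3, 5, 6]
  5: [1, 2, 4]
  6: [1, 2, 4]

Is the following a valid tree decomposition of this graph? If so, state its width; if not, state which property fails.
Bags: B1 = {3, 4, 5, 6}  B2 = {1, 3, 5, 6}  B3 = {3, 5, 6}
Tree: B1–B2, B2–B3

No — vertex 2 appears in no bag.

A tree decomposition must satisfy three properties: every vertex lies in some bag; for every edge, both endpoints lie together in some bag; and for every vertex, the bags containing it form a connected subtree. Here vertex 2 appears in no bag, so the decomposition is invalid.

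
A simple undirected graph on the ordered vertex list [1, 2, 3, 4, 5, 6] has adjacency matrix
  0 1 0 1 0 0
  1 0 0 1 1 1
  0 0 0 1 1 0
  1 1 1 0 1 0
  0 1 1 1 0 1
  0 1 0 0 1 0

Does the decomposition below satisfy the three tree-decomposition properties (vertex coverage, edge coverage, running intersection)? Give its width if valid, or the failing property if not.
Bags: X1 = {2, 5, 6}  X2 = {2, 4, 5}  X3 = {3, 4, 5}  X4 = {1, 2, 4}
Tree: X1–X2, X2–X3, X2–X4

Yes; width 2.

Checking the three conditions: (i) the bags cover all of {1, 2, 3, 4, 5, 6}; (ii) for each edge, some bag contains both endpoints; (iii) the bags containing any fixed vertex form a subtree. All hold, so the decomposition is valid with width 3 − 1 = 2.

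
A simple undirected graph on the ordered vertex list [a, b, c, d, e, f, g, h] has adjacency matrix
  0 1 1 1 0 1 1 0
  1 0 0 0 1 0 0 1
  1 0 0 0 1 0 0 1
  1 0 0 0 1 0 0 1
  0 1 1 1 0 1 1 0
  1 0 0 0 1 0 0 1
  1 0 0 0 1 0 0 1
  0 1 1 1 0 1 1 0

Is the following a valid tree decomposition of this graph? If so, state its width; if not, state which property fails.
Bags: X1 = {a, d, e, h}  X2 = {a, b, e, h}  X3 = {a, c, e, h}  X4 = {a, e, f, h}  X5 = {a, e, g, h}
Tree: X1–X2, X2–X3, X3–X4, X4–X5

Yes; width 3.

Vertex coverage: the bags together contain {a, b, c, d, e, f, g, h}, the full vertex set. Edge coverage: each edge of G has both endpoints in at least one bag. Running intersection: for every vertex, the bags containing it form a connected subtree. All three properties hold, so this is a valid tree decomposition of width max|bag| − 1 = 3, and hence tw(G) ≤ 3.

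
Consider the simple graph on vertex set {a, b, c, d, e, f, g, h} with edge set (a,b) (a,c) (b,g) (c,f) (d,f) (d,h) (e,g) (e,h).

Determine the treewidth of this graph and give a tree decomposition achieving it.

Treewidth 2.
Bags: B1 = {d, e, h}  B2 = {d, e, g}  B3 = {b, d, g}  B4 = {a, b, d}  B5 = {a, c, d}  B6 = {c, d, f}
Tree: B1–B2, B2–B3, B3–B4, B4–B5, B5–B6

Every bag has size at most 3, so the width is 3 − 1 = 2 and tw(G) ≤ 2. Since d–h–e–g–b–a–c–f–d is a cycle in G, G is not acyclic. Forests are exactly the graphs of treewidth ≤ 1, so tw(G) ≥ 2. Therefore the treewidth is 2.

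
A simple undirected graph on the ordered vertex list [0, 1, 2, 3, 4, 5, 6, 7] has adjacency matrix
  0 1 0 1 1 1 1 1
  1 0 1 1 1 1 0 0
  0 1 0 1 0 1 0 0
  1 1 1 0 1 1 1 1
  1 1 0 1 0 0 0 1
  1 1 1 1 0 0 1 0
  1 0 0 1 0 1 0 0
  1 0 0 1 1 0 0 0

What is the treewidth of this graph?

A width-3 tree decomposition is:
Bags: B1 = {0, 1, 3, 4}  B2 = {0, 1, 3, 5}  B3 = {0, 3, 4, 7}  B4 = {0, 3, 5, 6}  B5 = {1, 2, 3, 5}
Tree: B1–B2, B1–B3, B2–B4, B2–B5
Every bag has size at most 4, so the width is 4 − 1 = 3 and tw(G) ≤ 3. For the lower bound, the 4 vertices {0, 1, 3, 4} are pairwise adjacent, and any tree decomposition puts a clique entirely inside one bag — forcing width ≥ 3. Hence tw(G) = 3 exactly.

3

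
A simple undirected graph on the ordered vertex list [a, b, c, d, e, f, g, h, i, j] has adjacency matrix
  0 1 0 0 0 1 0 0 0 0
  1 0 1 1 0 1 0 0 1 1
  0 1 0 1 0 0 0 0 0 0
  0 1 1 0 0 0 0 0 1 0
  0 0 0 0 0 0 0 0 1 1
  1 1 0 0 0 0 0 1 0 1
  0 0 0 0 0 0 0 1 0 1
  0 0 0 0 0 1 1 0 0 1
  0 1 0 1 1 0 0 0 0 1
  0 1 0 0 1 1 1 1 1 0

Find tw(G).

A width-2 tree decomposition is:
Bags: B1 = {b, i, j}  B2 = {b, f, j}  B3 = {a, b, f}  B4 = {b, d, i}  B5 = {f, h, j}  B6 = {e, i, j}  B7 = {b, c, d}  B8 = {g, h, j}
Tree: B1–B2, B2–B3, B1–B4, B2–B5, B1–B6, B4–B7, B5–B8
Each bag holds 3 vertices, so the decomposition has width 2, which upper-bounds the treewidth. Conversely, {g, h, j} is a clique of size 3, and the vertices of any clique must share a bag in every tree decomposition; so some bag has ≥ 3 vertices and tw(G) ≥ 2. Hence tw(G) = 2 exactly.

2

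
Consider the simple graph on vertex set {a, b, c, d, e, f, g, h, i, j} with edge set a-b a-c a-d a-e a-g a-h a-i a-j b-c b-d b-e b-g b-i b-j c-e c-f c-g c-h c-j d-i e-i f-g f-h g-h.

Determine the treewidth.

A width-3 tree decomposition is:
Bags: B1 = {a, b, c, g}  B2 = {a, c, g, h}  B3 = {a, b, c, e}  B4 = {a, b, e, i}  B5 = {a, b, d, i}  B6 = {a, b, c, j}  B7 = {c, f, g, h}
Tree: B1–B2, B1–B3, B3–B4, B4–B5, B3–B6, B2–B7
Every bag has size at most 4, so the width is 4 − 1 = 3 and tw(G) ≤ 3. For the lower bound, the 4 vertices {a, c, g, h} are pairwise adjacent, and any tree decomposition puts a clique entirely inside one bag — forcing width ≥ 3. Hence tw(G) = 3 exactly.

3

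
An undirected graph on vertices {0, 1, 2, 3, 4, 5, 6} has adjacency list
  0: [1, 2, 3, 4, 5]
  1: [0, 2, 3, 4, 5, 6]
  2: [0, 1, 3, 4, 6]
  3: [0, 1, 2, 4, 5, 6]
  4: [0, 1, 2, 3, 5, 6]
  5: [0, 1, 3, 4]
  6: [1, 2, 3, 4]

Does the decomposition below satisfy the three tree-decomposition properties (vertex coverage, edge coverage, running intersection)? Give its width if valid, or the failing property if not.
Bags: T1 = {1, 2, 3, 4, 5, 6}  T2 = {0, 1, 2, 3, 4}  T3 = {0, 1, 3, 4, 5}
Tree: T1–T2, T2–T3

No — bags containing vertex 5 are not connected in the tree.

A tree decomposition must satisfy three properties: every vertex lies in some bag; for every edge, both endpoints lie together in some bag; and for every vertex, the bags containing it form a connected subtree. Here bags containing vertex 5 are not connected in the tree, so the decomposition is invalid.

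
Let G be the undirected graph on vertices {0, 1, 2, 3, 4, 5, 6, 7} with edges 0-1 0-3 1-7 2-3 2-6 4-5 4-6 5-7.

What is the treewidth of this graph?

2

A width-2 tree decomposition is:
Bags: B1 = {0, 1, 3}  B2 = {1, 3, 7}  B3 = {3, 5, 7}  B4 = {3, 4, 5}  B5 = {3, 4, 6}  B6 = {2, 3, 6}
Tree: B1–B2, B2–B3, B3–B4, B4–B5, B5–B6
Every bag has size at most 3, so the width is 3 − 1 = 2 and tw(G) ≤ 2. For the lower bound, G contains the cycle 3–0–1–7–5–4–6–2–3, so G is not a forest; only forests have treewidth ≤ 1, hence tw(G) ≥ 2. The upper and lower bounds meet at 2, so that is the treewidth.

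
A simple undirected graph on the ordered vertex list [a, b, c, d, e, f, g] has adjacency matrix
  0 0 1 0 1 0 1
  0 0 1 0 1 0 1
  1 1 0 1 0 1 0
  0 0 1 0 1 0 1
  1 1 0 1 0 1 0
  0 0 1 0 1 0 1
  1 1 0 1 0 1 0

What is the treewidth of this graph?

3

A width-3 tree decomposition is:
Bags: B1 = {c, d, e, g}  B2 = {a, c, e, g}  B3 = {b, c, e, g}  B4 = {c, e, f, g}
Tree: B1–B2, B2–B3, B3–B4
The largest bag has 4 vertices, giving width 3; this decomposition certifies tw(G) ≤ 3. For the lower bound: the 4 vertex sets {d,e}, {a,g}, {c}, {b} are disjoint, each induces a connected subgraph, and every pair is joined by at least one edge of G. Contracting each set to a single vertex therefore yields K_{4} as a minor, and since treewidth is minor-monotone, tw(G) ≥ tw(K_{4}) = 3. Combining the bounds, tw(G) = 3.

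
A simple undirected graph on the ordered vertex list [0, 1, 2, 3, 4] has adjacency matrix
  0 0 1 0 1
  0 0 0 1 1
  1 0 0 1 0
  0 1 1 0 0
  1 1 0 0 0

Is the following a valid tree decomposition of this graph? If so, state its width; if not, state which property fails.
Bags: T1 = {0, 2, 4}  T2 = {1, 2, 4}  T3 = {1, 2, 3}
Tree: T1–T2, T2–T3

Vertex coverage: the bags together contain {0, 1, 2, 3, 4}, the full vertex set. Edge coverage: each edge of G has both endpoints in at least one bag. Running intersection: for every vertex, the bags containing it form a connected subtree. All three properties hold, so this is a valid tree decomposition of width max|bag| − 1 = 2, and hence tw(G) ≤ 2.

Yes; width 2.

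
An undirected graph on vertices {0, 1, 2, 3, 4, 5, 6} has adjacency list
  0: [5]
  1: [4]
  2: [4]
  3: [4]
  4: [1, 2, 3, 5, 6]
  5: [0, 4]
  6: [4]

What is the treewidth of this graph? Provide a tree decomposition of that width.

Treewidth 1.
Bags: B1 = {4, 5}  B2 = {0, 5}  B3 = {2, 4}  B4 = {4, 6}  B5 = {1, 4}  B6 = {3, 4}
Tree: B1–B2, B1–B3, B3–B4, B1–B5, B4–B6

The largest bag has 2 vertices, giving width 1; this decomposition certifies tw(G) ≤ 1. G has an edge, so its treewidth is at least 1. Hence tw(G) = 1 exactly.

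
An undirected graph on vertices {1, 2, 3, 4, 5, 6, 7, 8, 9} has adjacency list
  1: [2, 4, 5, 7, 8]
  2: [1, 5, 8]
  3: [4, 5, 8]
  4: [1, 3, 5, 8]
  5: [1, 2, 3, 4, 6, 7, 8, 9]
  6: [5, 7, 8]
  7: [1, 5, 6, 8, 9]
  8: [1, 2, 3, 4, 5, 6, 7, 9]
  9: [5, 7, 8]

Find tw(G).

3

A width-3 tree decomposition is:
Bags: B1 = {1, 4, 5, 8}  B2 = {1, 5, 7, 8}  B3 = {5, 7, 8, 9}  B4 = {3, 4, 5, 8}  B5 = {1, 2, 5, 8}  B6 = {5, 6, 7, 8}
Tree: B1–B2, B2–B3, B1–B4, B2–B5, B3–B6
The largest bag has 4 vertices, giving width 3; this decomposition certifies tw(G) ≤ 3. Conversely, {1, 2, 5, 8} is a clique of size 4, and the vertices of any clique must share a bag in every tree decomposition; so some bag has ≥ 4 vertices and tw(G) ≥ 3. Hence tw(G) = 3 exactly.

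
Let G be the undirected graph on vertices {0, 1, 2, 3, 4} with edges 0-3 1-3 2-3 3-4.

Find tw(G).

A width-1 tree decomposition is:
Bags: B1 = {0, 3}  B2 = {3, 4}  B3 = {2, 3}  B4 = {1, 3}
Tree: B1–B2, B2–B3, B3–B4
The largest bag has 2 vertices, giving width 1; this decomposition certifies tw(G) ≤ 1. G has an edge, so its treewidth is at least 1. Therefore the treewidth is 1.

1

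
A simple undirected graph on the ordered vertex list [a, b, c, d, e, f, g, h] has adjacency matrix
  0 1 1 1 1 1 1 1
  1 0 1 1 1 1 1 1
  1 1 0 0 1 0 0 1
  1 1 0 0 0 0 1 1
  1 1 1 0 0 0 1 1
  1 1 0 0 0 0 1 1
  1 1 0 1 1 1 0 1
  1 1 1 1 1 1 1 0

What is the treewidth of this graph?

A width-4 tree decomposition is:
Bags: B1 = {a, b, e, g, h}  B2 = {a, b, d, g, h}  B3 = {a, b, c, e, h}  B4 = {a, b, f, g, h}
Tree: B1–B2, B1–B3, B2–B4
The largest bag has 5 vertices, giving width 4; this decomposition certifies tw(G) ≤ 4. Conversely, {a, b, d, g, h} is a clique of size 5, and the vertices of any clique must share a bag in every tree decomposition; so some bag has ≥ 5 vertices and tw(G) ≥ 4. Hence tw(G) = 4 exactly.

4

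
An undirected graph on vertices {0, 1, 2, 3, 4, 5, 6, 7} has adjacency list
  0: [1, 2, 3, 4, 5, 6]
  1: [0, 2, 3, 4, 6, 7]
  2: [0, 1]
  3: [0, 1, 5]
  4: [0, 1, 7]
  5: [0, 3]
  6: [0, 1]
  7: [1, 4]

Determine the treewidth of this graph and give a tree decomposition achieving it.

Treewidth 2.
One such decomposition:
Bags: B1 = {0, 1, 6}  B2 = {0, 1, 4}  B3 = {0, 1, 2}  B4 = {1, 4, 7}  B5 = {0, 1, 3}  B6 = {0, 3, 5}
Tree: B1–B2, B2–B3, B2–B4, B1–B5, B5–B6

The largest bag has 3 vertices, giving width 2; this decomposition certifies tw(G) ≤ 2. Conversely, {0, 1, 2} is a clique of size 3, and the vertices of any clique must share a bag in every tree decomposition; so some bag has ≥ 3 vertices and tw(G) ≥ 2. Hence tw(G) = 2 exactly.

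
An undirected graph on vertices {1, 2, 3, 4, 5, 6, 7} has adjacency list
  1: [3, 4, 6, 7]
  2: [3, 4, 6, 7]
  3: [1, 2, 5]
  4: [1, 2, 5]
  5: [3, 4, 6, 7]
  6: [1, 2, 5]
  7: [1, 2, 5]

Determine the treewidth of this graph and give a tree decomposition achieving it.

Treewidth 3.
One optimal decomposition is:
Bags: B1 = {1, 2, 5, 7}  B2 = {1, 2, 3, 5}  B3 = {1, 2, 4, 5}  B4 = {1, 2, 5, 6}
Tree: B1–B2, B2–B3, B3–B4

The largest bag has 4 vertices, giving width 3; this decomposition certifies tw(G) ≤ 3. For the lower bound: the 4 vertex sets {1,7}, {2,3}, {5}, {4} are disjoint, each induces a connected subgraph, and every pair is joined by at least one edge of G. Contracting each set to a single vertex therefore yields K_{4} as a minor, and since treewidth is minor-monotone, tw(G) ≥ tw(K_{4}) = 3. Combining the bounds, tw(G) = 3.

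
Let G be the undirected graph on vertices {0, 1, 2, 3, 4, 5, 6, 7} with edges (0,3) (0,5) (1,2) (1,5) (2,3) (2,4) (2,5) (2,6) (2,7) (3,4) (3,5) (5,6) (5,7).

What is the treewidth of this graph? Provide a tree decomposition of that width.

Treewidth 2.
One optimal decomposition is:
Bags: B1 = {2, 5, 6}  B2 = {1, 2, 5}  B3 = {2, 3, 5}  B4 = {2, 5, 7}  B5 = {0, 3, 5}  B6 = {2, 3, 4}
Tree: B1–B2, B2–B3, B3–B4, B3–B5, B3–B6

Each bag holds 3 vertices, so the decomposition has width 2, which upper-bounds the treewidth. On the other hand G contains the 3-clique {0, 3, 5}. A clique must lie in a single bag of any decomposition, so no decomposition can have width below 2. Hence tw(G) = 2 exactly.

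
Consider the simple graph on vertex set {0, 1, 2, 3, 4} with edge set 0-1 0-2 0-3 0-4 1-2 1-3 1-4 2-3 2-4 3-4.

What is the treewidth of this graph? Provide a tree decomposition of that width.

A single bag containing all 5 vertices is trivially a valid decomposition of width 4. Conversely, {0, 1, 2, 3, 4} is a clique of size 5, and the vertices of any clique must share a bag in every tree decomposition; so some bag has ≥ 5 vertices and tw(G) ≥ 4. Therefore the treewidth is 4.

Treewidth 4.
One such decomposition:
Bags: B1 = {0, 1, 2, 3, 4}
Tree: (single bag)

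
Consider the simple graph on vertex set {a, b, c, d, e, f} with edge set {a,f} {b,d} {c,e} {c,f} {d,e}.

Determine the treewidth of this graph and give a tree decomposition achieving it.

Treewidth 1.
One such decomposition:
Bags: B1 = {a, f}  B2 = {c, f}  B3 = {c, e}  B4 = {d, e}  B5 = {b, d}
Tree: B1–B2, B2–B3, B3–B4, B4–B5

Every bag has size at most 2, so the width is 2 − 1 = 1 and tw(G) ≤ 1. Any graph with an edge has treewidth ≥ 1, and G has the edge a–f. Therefore the treewidth is 1.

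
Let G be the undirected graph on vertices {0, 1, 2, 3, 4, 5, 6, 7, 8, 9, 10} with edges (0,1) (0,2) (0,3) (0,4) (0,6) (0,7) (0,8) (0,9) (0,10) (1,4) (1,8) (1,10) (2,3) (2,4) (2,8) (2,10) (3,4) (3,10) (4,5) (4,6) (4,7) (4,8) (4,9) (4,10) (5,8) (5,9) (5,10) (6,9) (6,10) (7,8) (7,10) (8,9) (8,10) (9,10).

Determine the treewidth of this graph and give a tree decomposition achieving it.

Treewidth 4.
Bags: B1 = {0, 2, 4, 8, 10}  B2 = {0, 2, 3, 4, 10}  B3 = {0, 4, 8, 9, 10}  B4 = {4, 5, 8, 9, 10}  B5 = {0, 4, 7, 8, 10}  B6 = {0, 1, 4, 8, 10}  B7 = {0, 4, 6, 9, 10}
Tree: B1–B2, B1–B3, B3–B4, B3–B5, B3–B6, B3–B7

The largest bag has 5 vertices, giving width 4; this decomposition certifies tw(G) ≤ 4. Conversely, {0, 1, 4, 8, 10} is a clique of size 5, and the vertices of any clique must share a bag in every tree decomposition; so some bag has ≥ 5 vertices and tw(G) ≥ 4. The upper and lower bounds meet at 4, so that is the treewidth.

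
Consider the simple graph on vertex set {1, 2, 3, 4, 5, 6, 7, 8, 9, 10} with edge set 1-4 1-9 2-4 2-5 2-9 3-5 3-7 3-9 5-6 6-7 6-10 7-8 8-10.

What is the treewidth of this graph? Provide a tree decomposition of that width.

Treewidth 2.
One optimal decomposition is:
Bags: B1 = {1, 2, 4}  B2 = {1, 2, 9}  B3 = {2, 5, 9}  B4 = {3, 5, 9}  B5 = {3, 5, 6}  B6 = {3, 6, 7}  B7 = {6, 7, 10}  B8 = {7, 8, 10}
Tree: B1–B2, B2–B3, B3–B4, B4–B5, B5–B6, B6–B7, B7–B8

Each bag holds 3 vertices, so the decomposition has width 2, which upper-bounds the treewidth. The edges 4–1–9–2–4 form a cycle, so G is not a tree and its treewidth is at least 2. Therefore the treewidth is 2.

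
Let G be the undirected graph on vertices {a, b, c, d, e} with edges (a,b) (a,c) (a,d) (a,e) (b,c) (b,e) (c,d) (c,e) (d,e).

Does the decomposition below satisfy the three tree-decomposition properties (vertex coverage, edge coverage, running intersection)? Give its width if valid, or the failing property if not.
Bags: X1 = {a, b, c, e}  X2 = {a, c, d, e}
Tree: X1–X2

Every vertex of G appears in some bag (union = {a, b, c, d, e}); every edge is covered by a bag; and for each vertex v the set of bags containing v is connected in the bag tree. The decomposition is therefore valid. The largest bag has 4 vertices, so the width is 3.

Yes; width 3.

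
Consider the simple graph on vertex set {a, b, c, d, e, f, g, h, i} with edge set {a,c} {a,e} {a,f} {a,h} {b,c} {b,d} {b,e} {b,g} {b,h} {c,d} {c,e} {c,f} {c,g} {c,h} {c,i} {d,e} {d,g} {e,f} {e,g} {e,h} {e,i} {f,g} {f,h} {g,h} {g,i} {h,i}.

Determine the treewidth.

A width-4 tree decomposition is:
Bags: B1 = {c, e, g, h, i}  B2 = {c, e, f, g, h}  B3 = {b, c, e, g, h}  B4 = {b, c, d, e, g}  B5 = {a, c, e, f, h}
Tree: B1–B2, B1–B3, B3–B4, B2–B5
Each bag holds 5 vertices, so the decomposition has width 4, which upper-bounds the treewidth. For the lower bound, the 5 vertices {b, c, d, e, g} are pairwise adjacent, and any tree decomposition puts a clique entirely inside one bag — forcing width ≥ 4. Therefore the treewidth is 4.

4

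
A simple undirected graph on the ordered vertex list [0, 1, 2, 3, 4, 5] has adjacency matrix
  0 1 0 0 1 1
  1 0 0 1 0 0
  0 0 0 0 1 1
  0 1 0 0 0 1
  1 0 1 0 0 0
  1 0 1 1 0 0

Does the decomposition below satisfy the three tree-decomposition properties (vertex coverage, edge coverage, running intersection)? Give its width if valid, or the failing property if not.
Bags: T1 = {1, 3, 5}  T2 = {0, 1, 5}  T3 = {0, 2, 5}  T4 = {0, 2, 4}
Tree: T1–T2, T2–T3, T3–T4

Every vertex of G appears in some bag (union = {0, 1, 2, 3, 4, 5}); every edge is covered by a bag; and for each vertex v the set of bags containing v is connected in the bag tree. The decomposition is therefore valid. The largest bag has 3 vertices, so the width is 2.

Yes; width 2.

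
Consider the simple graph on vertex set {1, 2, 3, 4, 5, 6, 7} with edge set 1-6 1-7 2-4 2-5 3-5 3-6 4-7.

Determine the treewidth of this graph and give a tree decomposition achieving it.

Treewidth 2.
One such decomposition:
Bags: B1 = {1, 3, 6}  B2 = {1, 3, 7}  B3 = {3, 4, 7}  B4 = {2, 3, 4}  B5 = {2, 3, 5}
Tree: B1–B2, B2–B3, B3–B4, B4–B5

The largest bag has 3 vertices, giving width 2; this decomposition certifies tw(G) ≤ 2. The edges 3–6–1–7–4–2–5–3 form a cycle, so G is not a tree and its treewidth is at least 2. The upper and lower bounds meet at 2, so that is the treewidth.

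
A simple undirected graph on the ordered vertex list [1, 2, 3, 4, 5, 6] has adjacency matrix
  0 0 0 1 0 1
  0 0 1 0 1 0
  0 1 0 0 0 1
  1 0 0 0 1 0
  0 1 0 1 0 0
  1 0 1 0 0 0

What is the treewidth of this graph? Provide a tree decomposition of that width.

Each bag holds 3 vertices, so the decomposition has width 2, which upper-bounds the treewidth. The edges 3–2–5–4–1–6–3 form a cycle, so G is not a tree and its treewidth is at least 2. Therefore the treewidth is 2.

Treewidth 2.
One such decomposition:
Bags: B1 = {2, 3, 5}  B2 = {3, 4, 5}  B3 = {1, 3, 4}  B4 = {1, 3, 6}
Tree: B1–B2, B2–B3, B3–B4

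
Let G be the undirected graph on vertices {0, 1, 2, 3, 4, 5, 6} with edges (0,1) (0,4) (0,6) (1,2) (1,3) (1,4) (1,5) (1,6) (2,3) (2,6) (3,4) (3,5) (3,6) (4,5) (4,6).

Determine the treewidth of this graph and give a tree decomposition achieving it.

Treewidth 3.
One such decomposition:
Bags: B1 = {1, 3, 4, 6}  B2 = {1, 3, 4, 5}  B3 = {0, 1, 4, 6}  B4 = {1, 2, 3, 6}
Tree: B1–B2, B1–B3, B1–B4

Every bag has size at most 4, so the width is 4 − 1 = 3 and tw(G) ≤ 3. For the lower bound, the 4 vertices {0, 1, 4, 6} are pairwise adjacent, and any tree decomposition puts a clique entirely inside one bag — forcing width ≥ 3. Combining the bounds, tw(G) = 3.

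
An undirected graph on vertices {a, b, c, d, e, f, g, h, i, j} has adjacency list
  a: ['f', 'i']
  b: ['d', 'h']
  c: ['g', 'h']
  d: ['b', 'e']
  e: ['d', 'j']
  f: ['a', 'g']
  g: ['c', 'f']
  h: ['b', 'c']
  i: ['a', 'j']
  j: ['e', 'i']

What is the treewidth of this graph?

A width-2 tree decomposition is:
Bags: B1 = {b, c, h}  B2 = {b, c, d}  B3 = {c, d, e}  B4 = {c, e, j}  B5 = {c, i, j}  B6 = {a, c, i}  B7 = {a, c, f}  B8 = {c, f, g}
Tree: B1–B2, B2–B3, B3–B4, B4–B5, B5–B6, B6–B7, B7–B8
Each bag holds 3 vertices, so the decomposition has width 2, which upper-bounds the treewidth. Since c–h–b–d–e–j–i–a–f–g–c is a cycle in G, G is not acyclic. Forests are exactly the graphs of treewidth ≤ 1, so tw(G) ≥ 2. The upper and lower bounds meet at 2, so that is the treewidth.

2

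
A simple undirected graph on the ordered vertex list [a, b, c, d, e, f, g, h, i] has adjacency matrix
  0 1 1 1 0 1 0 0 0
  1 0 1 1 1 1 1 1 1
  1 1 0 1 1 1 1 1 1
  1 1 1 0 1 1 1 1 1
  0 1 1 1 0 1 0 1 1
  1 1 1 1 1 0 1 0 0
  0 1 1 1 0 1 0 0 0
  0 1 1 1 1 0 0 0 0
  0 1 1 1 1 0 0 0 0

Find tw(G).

4

A width-4 tree decomposition is:
Bags: B1 = {b, c, d, e, f}  B2 = {a, b, c, d, f}  B3 = {b, c, d, f, g}  B4 = {b, c, d, e, h}  B5 = {b, c, d, e, i}
Tree: B1–B2, B1–B3, B1–B4, B1–B5
Every bag has size at most 5, so the width is 5 − 1 = 4 and tw(G) ≤ 4. On the other hand G contains the 5-clique {b, c, d, e, h}. A clique must lie in a single bag of any decomposition, so no decomposition can have width below 4. Therefore the treewidth is 4.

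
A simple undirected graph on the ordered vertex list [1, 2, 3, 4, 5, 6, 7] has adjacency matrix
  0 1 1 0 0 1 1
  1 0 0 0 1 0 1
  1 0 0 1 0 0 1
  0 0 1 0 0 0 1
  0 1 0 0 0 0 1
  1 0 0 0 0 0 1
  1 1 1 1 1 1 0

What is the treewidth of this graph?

2

A width-2 tree decomposition is:
Bags: B1 = {1, 6, 7}  B2 = {1, 3, 7}  B3 = {1, 2, 7}  B4 = {3, 4, 7}  B5 = {2, 5, 7}
Tree: B1–B2, B2–B3, B2–B4, B3–B5
Every bag has size at most 3, so the width is 3 − 1 = 2 and tw(G) ≤ 2. For the lower bound, the 3 vertices {1, 2, 7} are pairwise adjacent, and any tree decomposition puts a clique entirely inside one bag — forcing width ≥ 2. Hence tw(G) = 2 exactly.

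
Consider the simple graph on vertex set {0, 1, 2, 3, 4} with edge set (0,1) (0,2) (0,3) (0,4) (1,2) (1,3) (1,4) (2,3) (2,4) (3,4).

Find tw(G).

A width-4 tree decomposition is:
Bags: B1 = {0, 1, 2, 3, 4}
Tree: (single bag)
With just one bag of size 5, the width is 5 − 1 = 4, so tw(G) ≤ 4. Conversely, {0, 1, 2, 3, 4} is a clique of size 5, and the vertices of any clique must share a bag in every tree decomposition; so some bag has ≥ 5 vertices and tw(G) ≥ 4. The upper and lower bounds meet at 4, so that is the treewidth.

4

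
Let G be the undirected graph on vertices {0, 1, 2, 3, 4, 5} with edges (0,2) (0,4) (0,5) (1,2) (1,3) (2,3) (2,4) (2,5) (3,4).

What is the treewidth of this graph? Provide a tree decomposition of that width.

Treewidth 2.
Bags: B1 = {0, 2, 4}  B2 = {2, 3, 4}  B3 = {0, 2, 5}  B4 = {1, 2, 3}
Tree: B1–B2, B1–B3, B2–B4

The largest bag has 3 vertices, giving width 2; this decomposition certifies tw(G) ≤ 2. Conversely, {0, 2, 4} is a clique of size 3, and the vertices of any clique must share a bag in every tree decomposition; so some bag has ≥ 3 vertices and tw(G) ≥ 2. Therefore the treewidth is 2.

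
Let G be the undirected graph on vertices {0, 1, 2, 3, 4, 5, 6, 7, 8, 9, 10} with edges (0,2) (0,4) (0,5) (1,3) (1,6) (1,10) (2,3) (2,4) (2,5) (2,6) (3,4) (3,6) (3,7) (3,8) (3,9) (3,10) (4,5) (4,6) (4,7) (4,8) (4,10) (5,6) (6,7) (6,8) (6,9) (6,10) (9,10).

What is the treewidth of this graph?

3

A width-3 tree decomposition is:
Bags: B1 = {2, 4, 5, 6}  B2 = {2, 3, 4, 6}  B3 = {3, 4, 6, 10}  B4 = {0, 2, 4, 5}  B5 = {3, 6, 9, 10}  B6 = {1, 3, 6, 10}  B7 = {3, 4, 6, 8}  B8 = {3, 4, 6, 7}
Tree: B1–B2, B2–B3, B1–B4, B3–B5, B5–B6, B3–B7, B2–B8
Each bag holds 4 vertices, so the decomposition has width 3, which upper-bounds the treewidth. On the other hand G contains the 4-clique {0, 2, 4, 5}. A clique must lie in a single bag of any decomposition, so no decomposition can have width below 3. Hence tw(G) = 3 exactly.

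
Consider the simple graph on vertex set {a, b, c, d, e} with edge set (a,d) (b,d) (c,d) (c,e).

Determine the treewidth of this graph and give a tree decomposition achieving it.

Every bag has size at most 2, so the width is 2 − 1 = 1 and tw(G) ≤ 1. Any graph with an edge has treewidth ≥ 1, and G has the edge e–c. Therefore the treewidth is 1.

Treewidth 1.
One optimal decomposition is:
Bags: B1 = {c, e}  B2 = {c, d}  B3 = {a, d}  B4 = {b, d}
Tree: B1–B2, B2–B3, B2–B4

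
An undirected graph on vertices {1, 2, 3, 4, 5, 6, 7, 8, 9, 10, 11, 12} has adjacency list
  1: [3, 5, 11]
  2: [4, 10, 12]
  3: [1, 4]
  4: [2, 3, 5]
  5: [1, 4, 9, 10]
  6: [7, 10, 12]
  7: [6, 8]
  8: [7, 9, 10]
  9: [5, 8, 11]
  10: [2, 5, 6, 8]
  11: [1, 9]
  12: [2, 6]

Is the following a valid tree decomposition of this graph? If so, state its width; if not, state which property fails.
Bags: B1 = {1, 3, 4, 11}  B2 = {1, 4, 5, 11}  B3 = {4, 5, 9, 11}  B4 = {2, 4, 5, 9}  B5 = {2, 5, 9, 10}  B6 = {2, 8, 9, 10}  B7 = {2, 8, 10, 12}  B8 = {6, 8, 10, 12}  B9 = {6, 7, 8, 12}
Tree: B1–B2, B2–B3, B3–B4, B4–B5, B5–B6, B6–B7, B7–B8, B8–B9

Yes; width 3.

Every vertex of G appears in some bag (union = {1, 2, 3, 4, 5, 6, 7, 8, 9, 10, 11, 12}); every edge is covered by a bag; and for each vertex v the set of bags containing v is connected in the bag tree. The decomposition is therefore valid. The largest bag has 4 vertices, so the width is 3.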